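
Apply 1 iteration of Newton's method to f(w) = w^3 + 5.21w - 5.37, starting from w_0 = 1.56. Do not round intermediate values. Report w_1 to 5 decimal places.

Newton update: w ← w − f(w)/f'(w).
f'(w) = 3w^2 + 5.21
w_0 = 1.560000: f = 6.554016, f' = 12.510800 → w_1 = 1.560000 - (6.554016)/(12.510800) = 1.036131

1.03613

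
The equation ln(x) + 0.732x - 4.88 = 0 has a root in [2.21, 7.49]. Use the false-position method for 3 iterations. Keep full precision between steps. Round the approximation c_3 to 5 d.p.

f(2.210000) = -2.469287, f(7.490000) = 2.616249
step 1: c = 4.773710, f(c) = 0.177479 > 0 → new bracket [2.210000, 4.773710]
step 2: c = 4.601800, f(c) = 0.014965 > 0 → new bracket [2.210000, 4.601800]
step 3: c = 4.587392, f(c) = 0.001282 > 0 → new bracket [2.210000, 4.587392]

4.58739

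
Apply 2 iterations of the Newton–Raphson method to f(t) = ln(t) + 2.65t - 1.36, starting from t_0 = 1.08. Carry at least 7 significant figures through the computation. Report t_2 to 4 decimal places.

Newton update: t ← t − f(t)/f'(t).
f'(t) = 1/t + 2.65
t_0 = 1.080000: f = 1.578961, f' = 3.575926 → t_1 = 1.080000 - (1.578961)/(3.575926) = 0.638447
t_1 = 0.638447: f = -0.116832, f' = 4.216301 → t_2 = 0.638447 - (-0.116832)/(4.216301) = 0.666157

0.6662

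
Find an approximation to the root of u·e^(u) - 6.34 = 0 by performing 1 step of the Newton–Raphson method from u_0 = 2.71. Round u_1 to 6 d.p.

2.093246

f'(u) = (u + 1)·e^(u)
u_0 = 2.710000: f = 34.389337, f' = 55.758612 → u_1 = 2.710000 - (34.389337)/(55.758612) = 2.093246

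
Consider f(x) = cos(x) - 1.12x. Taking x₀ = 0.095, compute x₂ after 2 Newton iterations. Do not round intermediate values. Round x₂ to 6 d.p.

0.692743

f'(x) = -sin(x) - 1.12
x_0 = 0.095000: f = 0.889091, f' = -1.214857 → x_1 = 0.095000 - (0.889091)/(-1.214857) = 0.826848
x_1 = 0.826848: f = -0.248872, f' = -1.855801 → x_2 = 0.826848 - (-0.248872)/(-1.855801) = 0.692743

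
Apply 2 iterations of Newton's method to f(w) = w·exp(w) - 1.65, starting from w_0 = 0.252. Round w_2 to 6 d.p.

0.828338

f'(w) = (w + 1)·exp(w)
w_0 = 0.252000: f = -1.325778, f' = 1.610818 → w_1 = 0.252000 - (-1.325778)/(1.610818) = 1.075046
w_1 = 1.075046: f = 1.500023, f' = 6.080151 → w_2 = 1.075046 - (1.500023)/(6.080151) = 0.828338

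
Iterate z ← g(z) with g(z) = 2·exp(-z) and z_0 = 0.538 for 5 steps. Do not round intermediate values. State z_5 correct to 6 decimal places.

z_1 = g(0.538000) = 1.167830
z_2 = g(1.167830) = 0.622082
z_3 = g(0.622082) = 1.073651
z_4 = g(1.073651) = 0.683517
z_5 = g(0.683517) = 1.009677

1.009677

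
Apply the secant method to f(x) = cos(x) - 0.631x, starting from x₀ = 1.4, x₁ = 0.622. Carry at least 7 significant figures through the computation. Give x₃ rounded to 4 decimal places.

0.9399

f(x_0) = -0.713433, f(x_1) = 0.420233
x_2 = 0.622000 - (0.420233)·(0.622000 - 1.400000)/(0.420233 - (-0.713433)) = 0.910393; f(x_2) = 0.038978
x_3 = 0.910393 - (0.038978)·(0.910393 - 0.622000)/(0.038978 - (0.420233)) = 0.939877; f(x_3) = -0.003175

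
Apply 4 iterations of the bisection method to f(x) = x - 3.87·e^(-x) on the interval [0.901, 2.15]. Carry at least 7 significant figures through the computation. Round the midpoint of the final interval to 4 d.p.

f(0.901000) = -0.670852, f(2.150000) = 1.699206 (opposite signs)
step 1: m = 1.525500, f(m) = 0.683728 > 0 → root in [0.901000, 1.525500]
step 2: m = 1.213250, f(m) = 0.062971 > 0 → root in [0.901000, 1.213250]
step 3: m = 1.057125, f(m) = -0.287519 < 0 → root in [1.057125, 1.213250]
step 4: m = 1.135188, f(m) = -0.108483 < 0 → root in [1.135188, 1.213250]
Midpoint of [1.135188, 1.213250] = 1.174219

1.1742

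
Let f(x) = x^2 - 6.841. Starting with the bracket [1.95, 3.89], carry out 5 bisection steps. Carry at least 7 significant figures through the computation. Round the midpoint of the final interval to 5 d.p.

f(1.950000) = -3.038500, f(3.890000) = 8.291100 (opposite signs)
step 1: m = 2.920000, f(m) = 1.685400 > 0 → root in [1.950000, 2.920000]
step 2: m = 2.435000, f(m) = -0.911775 < 0 → root in [2.435000, 2.920000]
step 3: m = 2.677500, f(m) = 0.328006 > 0 → root in [2.435000, 2.677500]
step 4: m = 2.556250, f(m) = -0.306586 < 0 → root in [2.556250, 2.677500]
step 5: m = 2.616875, f(m) = 0.007035 > 0 → root in [2.556250, 2.616875]
Midpoint of [2.556250, 2.616875] = 2.586563

2.58656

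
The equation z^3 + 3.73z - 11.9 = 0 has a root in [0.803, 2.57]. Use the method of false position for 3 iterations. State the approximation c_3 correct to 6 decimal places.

f(0.803000) = -8.387028, f(2.570000) = 14.660693
step 1: c = 1.446008, f(c) = -3.482871 < 0 → new bracket [1.446008, 2.570000]
step 2: c = 1.661772, f(c) = -1.112632 < 0 → new bracket [1.661772, 2.570000]
step 3: c = 1.725837, f(c) = -0.322197 < 0 → new bracket [1.725837, 2.570000]

1.725837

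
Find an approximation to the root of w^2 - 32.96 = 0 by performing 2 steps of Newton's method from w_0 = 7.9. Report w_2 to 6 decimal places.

5.748289

Newton update: w ← w − f(w)/f'(w).
f'(w) = 2w
w_0 = 7.900000: f = 29.450000, f' = 15.800000 → w_1 = 7.900000 - (29.450000)/(15.800000) = 6.036076
w_1 = 6.036076: f = 3.474213, f' = 12.072152 → w_2 = 6.036076 - (3.474213)/(12.072152) = 5.748289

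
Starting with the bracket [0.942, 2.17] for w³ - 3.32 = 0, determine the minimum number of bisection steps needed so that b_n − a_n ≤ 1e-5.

17

Initial width b − a = 2.17 − 0.942 = 1.228000.
After n steps the width is (b−a)/2^n; need (b−a)/2^n ≤ 1e-5.
So n ≥ log₂(1.228000/1e-5) = log₂(122800.0000) ≈ 16.9060.
Hence n = 17.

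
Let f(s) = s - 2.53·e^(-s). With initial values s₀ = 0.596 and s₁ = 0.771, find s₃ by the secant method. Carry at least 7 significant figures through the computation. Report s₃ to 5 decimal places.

Secant update: s_(k+1) = s_k − f(s_k)·(s_k − s_(k-1))/(f(s_k) − f(s_(k-1))).
f(s_0) = -0.798059, f(s_1) = -0.399252
s_2 = 0.771000 - (-0.399252)·(0.771000 - 0.596000)/(-0.399252 - (-0.798059)) = 0.946196; f(s_2) = -0.035989
s_3 = 0.946196 - (-0.035989)·(0.946196 - 0.771000)/(-0.035989 - (-0.399252)) = 0.963552; f(s_3) = -0.001732

0.96355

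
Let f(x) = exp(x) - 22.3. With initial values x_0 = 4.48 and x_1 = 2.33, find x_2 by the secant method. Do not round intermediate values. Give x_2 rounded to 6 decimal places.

2.661561

f(x_0) = 65.934673, f(x_1) = -12.022058
x_2 = 2.330000 - (-12.022058)·(2.330000 - 4.480000)/(-12.022058 - (65.934673)) = 2.661561; f(x_2) = -7.981374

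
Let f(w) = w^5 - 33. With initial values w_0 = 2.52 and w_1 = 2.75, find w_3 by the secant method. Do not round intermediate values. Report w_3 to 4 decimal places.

2.1201

f(w_0) = 68.625502, f(w_1) = 124.276367
w_2 = 2.750000 - (124.276367)·(2.750000 - 2.520000)/(124.276367 - (68.625502)) = 2.236377; f(w_2) = 22.940338
w_3 = 2.236377 - (22.940338)·(2.236377 - 2.750000)/(22.940338 - (124.276367)) = 2.120104; f(w_3) = 9.833682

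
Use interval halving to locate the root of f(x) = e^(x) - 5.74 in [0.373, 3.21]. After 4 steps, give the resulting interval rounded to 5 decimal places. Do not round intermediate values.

f(0.373000) = -4.287916, f(3.210000) = 19.039086 (opposite signs)
step 1: m = 1.791500, f(m) = 0.258443 > 0 → root in [0.373000, 1.791500]
step 2: m = 1.082250, f(m) = -2.788687 < 0 → root in [1.082250, 1.791500]
step 3: m = 1.436875, f(m) = -1.532473 < 0 → root in [1.436875, 1.791500]
step 4: m = 1.614188, f(m) = -0.716196 < 0 → root in [1.614188, 1.791500]

[1.61419, 1.79150]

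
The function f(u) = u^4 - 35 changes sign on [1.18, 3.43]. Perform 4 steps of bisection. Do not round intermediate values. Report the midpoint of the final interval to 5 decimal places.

2.37531

f(1.180000) = -33.061222, f(3.430000) = 103.412872 (opposite signs)
step 1: m = 2.305000, f(m) = -6.771765 < 0 → root in [2.305000, 3.430000]
step 2: m = 2.867500, f(m) = 32.610431 > 0 → root in [2.305000, 2.867500]
step 3: m = 2.586250, f(m) = 9.738561 > 0 → root in [2.305000, 2.586250]
step 4: m = 2.445625, f(m) = 0.773338 > 0 → root in [2.305000, 2.445625]
Midpoint of [2.305000, 2.445625] = 2.375313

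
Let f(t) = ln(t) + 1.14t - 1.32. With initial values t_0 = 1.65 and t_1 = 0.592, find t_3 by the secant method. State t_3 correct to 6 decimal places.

1.093446

f(t_0) = 1.061775, f(t_1) = -1.169369
t_2 = 0.592000 - (-1.169369)·(0.592000 - 1.650000)/(-1.169369 - (1.061775)) = 1.146510; f(t_2) = 0.123744
t_3 = 1.146510 - (0.123744)·(1.146510 - 0.592000)/(0.123744 - (-1.169369)) = 1.093446; f(t_3) = 0.015863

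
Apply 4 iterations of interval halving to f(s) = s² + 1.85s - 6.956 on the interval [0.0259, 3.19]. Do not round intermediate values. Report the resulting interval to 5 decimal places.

f(0.025900) = -6.907414, f(3.190000) = 9.121600 (opposite signs)
step 1: m = 1.607950, f(m) = -1.395789 < 0 → root in [1.607950, 3.190000]
step 2: m = 2.398975, f(m) = 3.237185 > 0 → root in [1.607950, 2.398975]
step 3: m = 2.003462, f(m) = 0.764268 > 0 → root in [1.607950, 2.003462]
step 4: m = 1.805706, f(m) = -0.354868 < 0 → root in [1.805706, 2.003462]

[1.80571, 2.00346]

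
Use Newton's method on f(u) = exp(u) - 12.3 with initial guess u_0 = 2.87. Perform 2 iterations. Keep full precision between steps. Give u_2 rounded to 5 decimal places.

2.51124

f'(u) = exp(u)
u_0 = 2.870000: f = 5.337018, f' = 17.637018 → u_1 = 2.870000 - (5.337018)/(17.637018) = 2.567397
u_1 = 2.567397: f = 0.731856, f' = 13.031856 → u_2 = 2.567397 - (0.731856)/(13.031856) = 2.511238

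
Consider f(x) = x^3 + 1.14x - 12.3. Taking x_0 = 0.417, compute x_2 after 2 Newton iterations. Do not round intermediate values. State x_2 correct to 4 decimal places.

f'(x) = 3x^2 + 1.14
x_0 = 0.417000: f = -11.752108, f' = 1.661667 → x_1 = 0.417000 - (-11.752108)/(1.661667) = 7.489481
x_1 = 7.489481: f = 416.340416, f' = 169.416977 → x_2 = 7.489481 - (416.340416)/(169.416977) = 5.031992

5.0320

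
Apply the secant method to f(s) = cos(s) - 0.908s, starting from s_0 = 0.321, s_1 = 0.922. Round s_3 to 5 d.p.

f(s_0) = 0.657452, f(s_1) = -0.232948
s_2 = 0.922000 - (-0.232948)·(0.922000 - 0.321000)/(-0.232948 - (0.657452)) = 0.764765; f(s_2) = 0.027138
s_3 = 0.764765 - (0.027138)·(0.764765 - 0.922000)/(0.027138 - (-0.232948)) = 0.781172; f(s_3) = 0.000785

0.78117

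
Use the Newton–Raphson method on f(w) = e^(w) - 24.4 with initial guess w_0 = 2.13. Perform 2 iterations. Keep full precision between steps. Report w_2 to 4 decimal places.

3.4635

f'(w) = e^(w)
w_0 = 2.130000: f = -15.985133, f' = 8.414867 → w_1 = 2.130000 - (-15.985133)/(8.414867) = 4.029630
w_1 = 4.029630: f = 31.840097, f' = 56.240097 → w_2 = 4.029630 - (31.840097)/(56.240097) = 3.463484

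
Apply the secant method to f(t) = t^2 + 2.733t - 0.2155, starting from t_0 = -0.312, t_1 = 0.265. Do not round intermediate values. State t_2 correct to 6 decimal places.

0.049449

Secant update: t_(k+1) = t_k − f(t_k)·(t_k − t_(k-1))/(f(t_k) − f(t_(k-1))).
f(t_0) = -0.970852, f(t_1) = 0.578970
t_2 = 0.265000 - (0.578970)·(0.265000 - -0.312000)/(0.578970 - (-0.970852)) = 0.049449; f(t_2) = -0.077911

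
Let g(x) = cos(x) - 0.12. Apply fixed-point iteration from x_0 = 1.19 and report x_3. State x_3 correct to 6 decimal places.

x_1 = g(1.190000) = 0.251660
x_2 = g(0.251660) = 0.848500
x_3 = g(0.848500) = 0.541109

0.541109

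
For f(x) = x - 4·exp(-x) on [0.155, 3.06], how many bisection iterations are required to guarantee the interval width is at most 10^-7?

25

Initial width b − a = 3.06 − 0.155 = 2.905000.
After n steps the width is (b−a)/2^n; need (b−a)/2^n ≤ 10^-7.
So n ≥ log₂(2.905000/10^-7) = log₂(29050000.0000) ≈ 24.7920.
Hence n = 25.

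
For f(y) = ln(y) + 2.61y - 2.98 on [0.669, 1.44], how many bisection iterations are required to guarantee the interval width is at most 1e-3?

10

Initial width b − a = 1.44 − 0.669 = 0.771000.
After n steps the width is (b−a)/2^n; need (b−a)/2^n ≤ 1e-3.
So n ≥ log₂(0.771000/1e-3) = log₂(771.0000) ≈ 9.5906.
Hence n = 10.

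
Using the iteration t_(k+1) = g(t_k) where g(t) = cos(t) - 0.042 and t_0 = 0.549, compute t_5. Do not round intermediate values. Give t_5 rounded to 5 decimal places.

t_1 = g(0.549000) = 0.811047
t_2 = g(0.811047) = 0.646740
t_3 = g(0.646740) = 0.756053
t_4 = g(0.756053) = 0.685550
t_5 = g(0.685550) = 0.732071

0.73207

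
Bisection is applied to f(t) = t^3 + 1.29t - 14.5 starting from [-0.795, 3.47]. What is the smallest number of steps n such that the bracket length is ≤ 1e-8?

Initial width b − a = 3.47 − -0.795 = 4.265000.
After n steps the width is (b−a)/2^n; need (b−a)/2^n ≤ 1e-8.
So n ≥ log₂(4.265000/1e-8) = log₂(426500000.0000) ≈ 28.6680.
Hence n = 29.

29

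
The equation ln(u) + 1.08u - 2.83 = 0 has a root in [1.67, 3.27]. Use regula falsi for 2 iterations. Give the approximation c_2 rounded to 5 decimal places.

f(1.670000) = -0.513576, f(3.270000) = 1.886390
step 1: c = 2.012389, f(c) = 0.042703 > 0 → new bracket [1.670000, 2.012389]
step 2: c = 1.986106, f(c) = 0.001170 > 0 → new bracket [1.670000, 1.986106]

1.98611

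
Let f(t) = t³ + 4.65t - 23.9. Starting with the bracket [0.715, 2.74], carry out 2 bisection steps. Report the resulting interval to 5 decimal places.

f(0.715000) = -20.209724, f(2.740000) = 9.411824 (opposite signs)
step 1: m = 1.727500, f(m) = -10.711822 < 0 → root in [1.727500, 2.740000]
step 2: m = 2.233750, f(m) = -2.367456 < 0 → root in [2.233750, 2.740000]

[2.23375, 2.74000]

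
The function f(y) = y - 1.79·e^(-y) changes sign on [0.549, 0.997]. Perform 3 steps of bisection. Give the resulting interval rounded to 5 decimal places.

[0.77300, 0.82900]

f(0.549000) = -0.484773, f(0.997000) = 0.336517 (opposite signs)
step 1: m = 0.773000, f(m) = -0.053311 < 0 → root in [0.773000, 0.997000]
step 2: m = 0.885000, f(m) = 0.146242 > 0 → root in [0.773000, 0.885000]
step 3: m = 0.829000, f(m) = 0.047691 > 0 → root in [0.773000, 0.829000]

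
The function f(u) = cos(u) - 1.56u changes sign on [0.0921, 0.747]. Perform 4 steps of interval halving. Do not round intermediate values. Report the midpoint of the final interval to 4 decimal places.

f(0.092100) = 0.852086, f(0.747000) = -0.431590 (opposite signs)
step 1: m = 0.419550, f(m) = 0.258774 > 0 → root in [0.419550, 0.747000]
step 2: m = 0.583275, f(m) = -0.075246 < 0 → root in [0.419550, 0.583275]
step 3: m = 0.501413, f(m) = 0.094701 > 0 → root in [0.501413, 0.583275]
step 4: m = 0.542344, f(m) = 0.010445 > 0 → root in [0.542344, 0.583275]
Midpoint of [0.542344, 0.583275] = 0.562809

0.5628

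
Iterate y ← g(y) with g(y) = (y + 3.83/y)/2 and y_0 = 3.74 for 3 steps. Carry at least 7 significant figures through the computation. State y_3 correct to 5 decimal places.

1.95740

y_1 = g(3.740000) = 2.382032
y_2 = g(2.382032) = 1.994951
y_3 = g(1.994951) = 1.957399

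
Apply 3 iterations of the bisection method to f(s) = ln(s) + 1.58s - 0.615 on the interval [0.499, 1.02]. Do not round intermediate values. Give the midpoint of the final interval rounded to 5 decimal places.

0.66181

f(0.499000) = -0.521729, f(1.020000) = 1.016403 (opposite signs)
step 1: m = 0.759500, f(m) = 0.309915 > 0 → root in [0.499000, 0.759500]
step 2: m = 0.629250, f(m) = -0.084012 < 0 → root in [0.629250, 0.759500]
step 3: m = 0.694375, f(m) = 0.117369 > 0 → root in [0.629250, 0.694375]
Midpoint of [0.629250, 0.694375] = 0.661813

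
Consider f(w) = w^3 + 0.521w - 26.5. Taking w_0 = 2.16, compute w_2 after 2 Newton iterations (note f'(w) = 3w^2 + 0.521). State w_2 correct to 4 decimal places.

w_0 = 2.160000: f = -15.296944, f' = 14.517800 → w_1 = 2.160000 - (-15.296944)/(14.517800) = 3.213668
w_1 = 3.213668: f = 8.364004, f' = 31.503990 → w_2 = 3.213668 - (8.364004)/(31.503990) = 2.948178

2.9482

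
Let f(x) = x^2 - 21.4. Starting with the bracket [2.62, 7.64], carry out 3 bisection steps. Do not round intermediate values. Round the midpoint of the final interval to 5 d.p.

4.81625

f(2.620000) = -14.535600, f(7.640000) = 36.969600 (opposite signs)
step 1: m = 5.130000, f(m) = 4.916900 > 0 → root in [2.620000, 5.130000]
step 2: m = 3.875000, f(m) = -6.384375 < 0 → root in [3.875000, 5.130000]
step 3: m = 4.502500, f(m) = -1.127494 < 0 → root in [4.502500, 5.130000]
Midpoint of [4.502500, 5.130000] = 4.816250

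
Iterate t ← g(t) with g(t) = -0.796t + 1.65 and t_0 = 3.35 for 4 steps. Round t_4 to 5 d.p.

t_1 = g(3.350000) = -1.016600
t_2 = g(-1.016600) = 2.459214
t_3 = g(2.459214) = -0.307534
t_4 = g(-0.307534) = 1.894797

1.89480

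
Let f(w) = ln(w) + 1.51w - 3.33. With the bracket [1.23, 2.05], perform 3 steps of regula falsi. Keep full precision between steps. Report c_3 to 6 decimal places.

f(1.230000) = -1.265686, f(2.050000) = 0.483340
step 1: c = 1.823395, f(c) = 0.024026 > 0 → new bracket [1.230000, 1.823395]
step 2: c = 1.812340, f(c) = 0.001253 > 0 → new bracket [1.230000, 1.812340]
step 3: c = 1.811764, f(c) = 0.000066 > 0 → new bracket [1.230000, 1.811764]

1.811764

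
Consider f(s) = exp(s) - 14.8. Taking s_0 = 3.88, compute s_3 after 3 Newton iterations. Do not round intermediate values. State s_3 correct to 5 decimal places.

2.69976

Newton update: s ← s − f(s)/f'(s).
f'(s) = exp(s)
s_0 = 3.880000: f = 33.624215, f' = 48.424215 → s_1 = 3.880000 - (33.624215)/(48.424215) = 3.185632
s_1 = 3.185632: f = 9.382572, f' = 24.182572 → s_2 = 3.185632 - (9.382572)/(24.182572) = 2.797643
s_2 = 2.797643: f = 1.605936, f' = 16.405936 → s_3 = 2.797643 - (1.605936)/(16.405936) = 2.699756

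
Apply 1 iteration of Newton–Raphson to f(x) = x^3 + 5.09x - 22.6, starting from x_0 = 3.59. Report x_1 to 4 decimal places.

f'(x) = 3x^2 + 5.09
x_0 = 3.590000: f = 41.941379, f' = 43.754300 → x_1 = 3.590000 - (41.941379)/(43.754300) = 2.631434

2.6314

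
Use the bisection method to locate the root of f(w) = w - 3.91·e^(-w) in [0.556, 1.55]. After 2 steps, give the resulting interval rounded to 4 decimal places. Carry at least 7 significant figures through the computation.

f(0.556000) = -1.686379, f(1.550000) = 0.720110 (opposite signs)
step 1: m = 1.053000, f(m) = -0.311158 < 0 → root in [1.053000, 1.550000]
step 2: m = 1.301500, f(m) = 0.237498 > 0 → root in [1.053000, 1.301500]

[1.0530, 1.3015]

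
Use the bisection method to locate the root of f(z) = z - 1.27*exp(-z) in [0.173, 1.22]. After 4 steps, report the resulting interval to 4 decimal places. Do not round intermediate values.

[0.6311, 0.6965]

f(0.173000) = -0.895245, f(1.220000) = 0.845058 (opposite signs)
step 1: m = 0.696500, f(m) = 0.063625 > 0 → root in [0.173000, 0.696500]
step 2: m = 0.434750, f(m) = -0.387482 < 0 → root in [0.434750, 0.696500]
step 3: m = 0.565625, f(m) = -0.155741 < 0 → root in [0.565625, 0.696500]
step 4: m = 0.631063, f(m) = -0.044611 < 0 → root in [0.631063, 0.696500]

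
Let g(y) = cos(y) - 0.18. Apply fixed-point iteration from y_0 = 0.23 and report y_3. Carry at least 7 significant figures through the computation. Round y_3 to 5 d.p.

y_1 = g(0.230000) = 0.793666
y_2 = g(0.793666) = 0.521236
y_3 = g(0.521236) = 0.687204

0.68720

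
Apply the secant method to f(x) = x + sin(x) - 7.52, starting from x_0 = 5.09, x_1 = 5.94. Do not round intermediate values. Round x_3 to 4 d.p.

6.9358

Secant update: x_(k+1) = x_k − f(x_k)·(x_k − x_(k-1))/(f(x_k) − f(x_(k-1))).
f(x_0) = -3.359548, f(x_1) = -1.916488
x_2 = 5.940000 - (-1.916488)·(5.940000 - 5.090000)/(-1.916488 - (-3.359548)) = 7.068862; f(x_2) = 0.256165
x_3 = 7.068862 - (0.256165)·(7.068862 - 5.940000)/(0.256165 - (-1.916488)) = 6.935764; f(x_3) = 0.023001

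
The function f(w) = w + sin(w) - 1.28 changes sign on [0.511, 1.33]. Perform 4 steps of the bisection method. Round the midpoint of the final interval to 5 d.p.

f(0.511000) = -0.279950, f(1.330000) = 1.021148 (opposite signs)
step 1: m = 0.920500, f(m) = 0.436404 > 0 → root in [0.511000, 0.920500]
step 2: m = 0.715750, f(m) = 0.091934 > 0 → root in [0.511000, 0.715750]
step 3: m = 0.613375, f(m) = -0.090994 < 0 → root in [0.613375, 0.715750]
step 4: m = 0.664563, f(m) = 0.001277 > 0 → root in [0.613375, 0.664563]
Midpoint of [0.613375, 0.664563] = 0.638969

0.63897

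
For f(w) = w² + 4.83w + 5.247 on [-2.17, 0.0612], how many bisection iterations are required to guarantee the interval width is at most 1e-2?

Initial width b − a = 0.0612 − -2.17 = 2.231200.
After n steps the width is (b−a)/2^n; need (b−a)/2^n ≤ 1e-2.
So n ≥ log₂(2.231200/1e-2) = log₂(223.1200) ≈ 7.8017.
Hence n = 8.

8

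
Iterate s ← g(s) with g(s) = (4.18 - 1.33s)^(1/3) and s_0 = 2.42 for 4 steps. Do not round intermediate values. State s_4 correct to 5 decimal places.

s_1 = g(2.420000) = 0.986964
s_2 = g(0.986964) = 1.420669
s_3 = g(1.420669) = 1.318188
s_4 = g(1.318188) = 1.343833

1.34383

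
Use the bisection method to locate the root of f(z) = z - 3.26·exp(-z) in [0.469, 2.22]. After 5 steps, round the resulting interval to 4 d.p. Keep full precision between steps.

[1.0709, 1.1256]

f(0.469000) = -1.570546, f(2.220000) = 1.865934 (opposite signs)
step 1: m = 1.344500, f(m) = 0.494716 > 0 → root in [0.469000, 1.344500]
step 2: m = 0.906750, f(m) = -0.409751 < 0 → root in [0.906750, 1.344500]
step 3: m = 1.125625, f(m) = 0.067919 > 0 → root in [0.906750, 1.125625]
step 4: m = 1.016188, f(m) = -0.163842 < 0 → root in [1.016188, 1.125625]
step 5: m = 1.070906, f(m) = -0.046289 < 0 → root in [1.070906, 1.125625]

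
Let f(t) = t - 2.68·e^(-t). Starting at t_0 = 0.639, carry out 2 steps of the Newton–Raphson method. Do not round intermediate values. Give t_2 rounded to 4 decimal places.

f'(t) = 1 + 2.68·e^(-t)
t_0 = 0.639000: f = -0.775558, f' = 2.414558 → t_1 = 0.639000 - (-0.775558)/(2.414558) = 0.960201
t_1 = 0.960201: f = -0.065746, f' = 2.025947 → t_2 = 0.960201 - (-0.065746)/(2.025947) = 0.992653

0.9927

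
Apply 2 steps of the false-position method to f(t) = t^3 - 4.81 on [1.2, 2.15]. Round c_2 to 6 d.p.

1.656519

f(1.200000) = -3.082000, f(2.150000) = 5.128375
step 1: c = 1.556610, f(c) = -1.038282 < 0 → new bracket [1.556610, 2.150000]
step 2: c = 1.656519, f(c) = -0.264420 < 0 → new bracket [1.656519, 2.150000]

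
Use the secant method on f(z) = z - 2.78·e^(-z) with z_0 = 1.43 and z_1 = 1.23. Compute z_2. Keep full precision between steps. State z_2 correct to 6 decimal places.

f(z_0) = 0.764721, f(z_1) = 0.417427
z_2 = 1.230000 - (0.417427)·(1.230000 - 1.430000)/(0.417427 - (0.764721)) = 0.989612; f(z_2) = -0.043771

0.989612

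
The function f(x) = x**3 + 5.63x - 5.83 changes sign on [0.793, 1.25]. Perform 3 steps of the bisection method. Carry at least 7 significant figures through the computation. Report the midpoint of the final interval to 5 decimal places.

f(0.793000) = -0.866733, f(1.250000) = 3.160625 (opposite signs)
step 1: m = 1.021500, f(m) = 0.986942 > 0 → root in [0.793000, 1.021500]
step 2: m = 0.907250, f(m) = 0.024577 > 0 → root in [0.793000, 0.907250]
step 3: m = 0.850125, f(m) = -0.429400 < 0 → root in [0.850125, 0.907250]
Midpoint of [0.850125, 0.907250] = 0.878688

0.87869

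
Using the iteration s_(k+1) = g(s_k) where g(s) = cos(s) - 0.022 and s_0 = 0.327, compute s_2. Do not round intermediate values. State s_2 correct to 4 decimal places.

s_1 = g(0.327000) = 0.925010
s_2 = g(0.925010) = 0.579826

0.5798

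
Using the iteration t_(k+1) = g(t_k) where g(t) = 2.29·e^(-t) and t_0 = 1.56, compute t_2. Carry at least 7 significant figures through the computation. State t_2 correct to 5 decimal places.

1.41530

t_1 = g(1.560000) = 0.481212
t_2 = g(0.481212) = 1.415298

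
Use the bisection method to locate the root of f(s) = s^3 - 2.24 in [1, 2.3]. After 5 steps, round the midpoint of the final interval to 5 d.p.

f(1.000000) = -1.240000, f(2.300000) = 9.927000 (opposite signs)
step 1: m = 1.650000, f(m) = 2.252125 > 0 → root in [1.000000, 1.650000]
step 2: m = 1.325000, f(m) = 0.086203 > 0 → root in [1.000000, 1.325000]
step 3: m = 1.162500, f(m) = -0.668990 < 0 → root in [1.162500, 1.325000]
step 4: m = 1.243750, f(m) = -0.316026 < 0 → root in [1.243750, 1.325000]
step 5: m = 1.284375, f(m) = -0.121270 < 0 → root in [1.284375, 1.325000]
Midpoint of [1.284375, 1.325000] = 1.304688

1.30469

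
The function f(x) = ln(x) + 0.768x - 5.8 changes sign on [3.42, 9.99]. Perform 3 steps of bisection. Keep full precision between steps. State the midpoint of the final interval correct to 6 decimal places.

f(3.420000) = -1.943799, f(9.990000) = 4.173905 (opposite signs)
step 1: m = 6.705000, f(m) = 1.252294 > 0 → root in [3.420000, 6.705000]
step 2: m = 5.062500, f(m) = -0.290140 < 0 → root in [5.062500, 6.705000]
step 3: m = 5.883750, f(m) = 0.490914 > 0 → root in [5.062500, 5.883750]
Midpoint of [5.062500, 5.883750] = 5.473125

5.473125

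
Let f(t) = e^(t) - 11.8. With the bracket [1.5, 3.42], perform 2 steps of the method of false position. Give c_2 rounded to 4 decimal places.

2.2873

f(1.500000) = -7.318311, f(3.420000) = 18.769415
step 1: c = 2.038612, f(c) = -4.120060 < 0 → new bracket [2.038612, 3.420000]
step 2: c = 2.287259, f(c) = -1.952093 < 0 → new bracket [2.287259, 3.420000]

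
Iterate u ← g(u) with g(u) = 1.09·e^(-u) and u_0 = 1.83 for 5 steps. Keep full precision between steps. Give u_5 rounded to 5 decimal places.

0.53887

u_1 = g(1.830000) = 0.174851
u_2 = g(0.174851) = 0.915145
u_3 = g(0.915145) = 0.436500
u_4 = g(0.436500) = 0.704461
u_5 = g(0.704461) = 0.538869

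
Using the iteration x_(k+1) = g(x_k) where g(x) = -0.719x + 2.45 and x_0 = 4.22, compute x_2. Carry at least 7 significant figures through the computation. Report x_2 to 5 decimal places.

x_1 = g(4.220000) = -0.584180
x_2 = g(-0.584180) = 2.870025

2.87003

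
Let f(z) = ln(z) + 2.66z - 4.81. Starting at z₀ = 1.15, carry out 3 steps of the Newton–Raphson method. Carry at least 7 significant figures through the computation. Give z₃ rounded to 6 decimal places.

f'(z) = 1/z + 2.66
z_0 = 1.150000: f = -1.611238, f' = 3.529565 → z_1 = 1.150000 - (-1.611238)/(3.529565) = 1.606498
z_1 = 1.606498: f = -0.062660, f' = 3.282472 → z_2 = 1.606498 - (-0.062660)/(3.282472) = 1.625587
z_2 = 1.625587: f = -0.000070, f' = 3.275162 → z_3 = 1.625587 - (-0.000070)/(3.275162) = 1.625608

1.625608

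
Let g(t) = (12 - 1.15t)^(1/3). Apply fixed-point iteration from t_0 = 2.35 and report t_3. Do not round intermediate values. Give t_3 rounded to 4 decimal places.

t_1 = g(2.350000) = 2.102755
t_2 = g(2.102755) = 2.123976
t_3 = g(2.123976) = 2.122171

2.1222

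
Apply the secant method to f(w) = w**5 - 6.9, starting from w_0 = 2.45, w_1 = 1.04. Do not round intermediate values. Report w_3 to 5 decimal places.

f(w_0) = 81.373515, f(w_1) = -5.683347
w_2 = 1.040000 - (-5.683347)·(1.040000 - 2.450000)/(-5.683347 - (81.373515)) = 1.132049; f(w_2) = -5.040798
w_3 = 1.132049 - (-5.040798)·(1.132049 - 1.040000)/(-5.040798 - (-5.683347)) = 1.854175; f(w_3) = 15.015642

1.85418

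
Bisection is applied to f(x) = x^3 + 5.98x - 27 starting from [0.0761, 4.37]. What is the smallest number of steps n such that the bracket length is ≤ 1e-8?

Initial width b − a = 4.37 − 0.0761 = 4.293900.
After n steps the width is (b−a)/2^n; need (b−a)/2^n ≤ 1e-8.
So n ≥ log₂(4.293900/1e-8) = log₂(429390000.0000) ≈ 28.6777.
Hence n = 29.

29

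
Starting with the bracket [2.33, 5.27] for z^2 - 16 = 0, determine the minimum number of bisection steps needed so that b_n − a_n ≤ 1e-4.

Initial width b − a = 5.27 − 2.33 = 2.940000.
After n steps the width is (b−a)/2^n; need (b−a)/2^n ≤ 1e-4.
So n ≥ log₂(2.940000/1e-4) = log₂(29400.0000) ≈ 14.8435.
Hence n = 15.

15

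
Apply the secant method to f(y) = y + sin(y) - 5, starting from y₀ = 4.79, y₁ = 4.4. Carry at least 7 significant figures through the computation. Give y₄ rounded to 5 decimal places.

f(y_0) = -1.206990, f(y_1) = -1.551602
y_2 = 4.400000 - (-1.551602)·(4.400000 - 4.790000)/(-1.551602 - (-1.206990)) = 6.155958; f(y_2) = 1.029074
y_3 = 6.155958 - (1.029074)·(6.155958 - 4.400000)/(1.029074 - (-1.551602)) = 5.455750; f(y_3) = -0.280448
y_4 = 5.455750 - (-0.280448)·(5.455750 - 6.155958)/(-0.280448 - (1.029074)) = 5.605707; f(y_4) = -0.021123

5.60571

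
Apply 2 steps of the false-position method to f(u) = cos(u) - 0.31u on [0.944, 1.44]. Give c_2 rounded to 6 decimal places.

f(0.944000) = 0.293913, f(1.440000) = -0.315976
step 1: c = 1.183028, f(c) = 0.011384 > 0 → new bracket [1.183028, 1.440000]
step 2: c = 1.191965, f(c) = 0.000326 > 0 → new bracket [1.191965, 1.440000]

1.191965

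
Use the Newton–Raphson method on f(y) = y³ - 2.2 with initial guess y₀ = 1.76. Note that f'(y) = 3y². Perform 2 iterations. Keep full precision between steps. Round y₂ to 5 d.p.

1.30887

y_0 = 1.760000: f = 3.251776, f' = 9.292800 → y_1 = 1.760000 - (3.251776)/(9.292800) = 1.410076
y_1 = 1.410076: f = 0.603673, f' = 5.964941 → y_2 = 1.410076 - (0.603673)/(5.964941) = 1.308872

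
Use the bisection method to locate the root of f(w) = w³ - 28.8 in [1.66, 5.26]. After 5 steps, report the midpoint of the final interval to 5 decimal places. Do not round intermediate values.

3.06625

f(1.660000) = -24.225704, f(5.260000) = 116.731576 (opposite signs)
step 1: m = 3.460000, f(m) = 12.621736 > 0 → root in [1.660000, 3.460000]
step 2: m = 2.560000, f(m) = -12.022784 < 0 → root in [2.560000, 3.460000]
step 3: m = 3.010000, f(m) = -1.529099 < 0 → root in [3.010000, 3.460000]
step 4: m = 3.235000, f(m) = 5.055003 > 0 → root in [3.010000, 3.235000]
step 5: m = 3.122500, f(m) = 1.644395 > 0 → root in [3.010000, 3.122500]
Midpoint of [3.010000, 3.122500] = 3.066250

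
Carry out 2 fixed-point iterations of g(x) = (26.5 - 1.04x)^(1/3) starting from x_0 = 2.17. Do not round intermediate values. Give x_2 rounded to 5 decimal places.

x_1 = g(2.170000) = 2.894210
x_2 = g(2.894210) = 2.863922

2.86392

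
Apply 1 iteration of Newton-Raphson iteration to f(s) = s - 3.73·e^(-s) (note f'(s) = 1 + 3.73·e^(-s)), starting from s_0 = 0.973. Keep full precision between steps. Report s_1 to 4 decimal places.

1.1542

s_0 = 0.973000: f = -0.436744, f' = 2.409744 → s_1 = 0.973000 - (-0.436744)/(2.409744) = 1.154241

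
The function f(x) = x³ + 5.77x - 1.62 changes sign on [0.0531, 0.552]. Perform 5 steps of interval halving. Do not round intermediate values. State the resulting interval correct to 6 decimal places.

[0.271369, 0.286959]

f(0.053100) = -1.313463, f(0.552000) = 1.733237 (opposite signs)
step 1: m = 0.302550, f(m) = 0.153408 > 0 → root in [0.053100, 0.302550]
step 2: m = 0.177825, f(m) = -0.588327 < 0 → root in [0.177825, 0.302550]
step 3: m = 0.240188, f(m) = -0.220262 < 0 → root in [0.240188, 0.302550]
step 4: m = 0.271369, f(m) = -0.034218 < 0 → root in [0.271369, 0.302550]
step 5: m = 0.286959, f(m) = 0.059385 > 0 → root in [0.271369, 0.286959]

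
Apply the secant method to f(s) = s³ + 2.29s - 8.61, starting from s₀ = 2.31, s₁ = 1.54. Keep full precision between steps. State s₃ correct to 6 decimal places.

1.684505

f(s_0) = 9.006291, f(s_1) = -1.431136
s_2 = 1.540000 - (-1.431136)·(1.540000 - 2.310000)/(-1.431136 - (9.006291)) = 1.645579; f(s_2) = -0.385509
s_3 = 1.645579 - (-0.385509)·(1.645579 - 1.540000)/(-0.385509 - (-1.431136)) = 1.684505; f(s_3) = 0.027394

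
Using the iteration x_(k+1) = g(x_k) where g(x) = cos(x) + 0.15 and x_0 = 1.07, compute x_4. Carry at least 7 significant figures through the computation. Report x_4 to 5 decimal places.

x_1 = g(1.070000) = 0.630124
x_2 = g(0.630124) = 0.957954
x_3 = g(0.957954) = 0.725195
x_4 = g(0.725195) = 0.898370

0.89837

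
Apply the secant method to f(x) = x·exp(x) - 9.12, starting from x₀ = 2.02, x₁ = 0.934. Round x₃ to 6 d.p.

Secant update: x_(k+1) = x_k − f(x_k)·(x_k − x_(k-1))/(f(x_k) − f(x_(k-1))).
f(x_0) = 6.107416, f(x_1) = -6.743281
x_2 = 0.934000 - (-6.743281)·(0.934000 - 2.020000)/(-6.743281 - (6.107416)) = 1.503868; f(x_2) = -2.354009
x_3 = 1.503868 - (-2.354009)·(1.503868 - 0.934000)/(-2.354009 - (-6.743281)) = 1.809494; f(x_3) = 1.931225

1.809494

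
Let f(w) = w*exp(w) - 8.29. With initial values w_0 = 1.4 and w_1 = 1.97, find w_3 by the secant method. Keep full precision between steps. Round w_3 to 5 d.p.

f(w_0) = -2.612720, f(w_1) = 5.836233
w_2 = 1.970000 - (5.836233)·(1.970000 - 1.400000)/(5.836233 - (-2.612720)) = 1.576264; f(w_2) = -0.665839
w_3 = 1.576264 - (-0.665839)·(1.576264 - 1.970000)/(-0.665839 - (5.836233)) = 1.616585; f(w_3) = -0.149104

1.61658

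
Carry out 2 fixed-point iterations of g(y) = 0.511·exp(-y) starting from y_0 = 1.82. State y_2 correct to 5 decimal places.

y_1 = g(1.820000) = 0.082795
y_2 = g(0.082795) = 0.470396

0.47040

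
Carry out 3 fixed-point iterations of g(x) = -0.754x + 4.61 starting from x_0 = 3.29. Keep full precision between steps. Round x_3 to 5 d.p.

x_1 = g(3.290000) = 2.129340
x_2 = g(2.129340) = 3.004478
x_3 = g(3.004478) = 2.344624

2.34462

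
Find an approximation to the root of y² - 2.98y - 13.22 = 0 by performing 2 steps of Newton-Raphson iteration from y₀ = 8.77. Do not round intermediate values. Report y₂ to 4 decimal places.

5.4826

Newton update: y ← y − f(y)/f'(y).
f'(y) = 2y - 2.98
y_0 = 8.770000: f = 37.558300, f' = 14.560000 → y_1 = 8.770000 - (37.558300)/(14.560000) = 6.190446
y_1 = 6.190446: f = 6.654097, f' = 9.400893 → y_2 = 6.190446 - (6.654097)/(9.400893) = 5.482631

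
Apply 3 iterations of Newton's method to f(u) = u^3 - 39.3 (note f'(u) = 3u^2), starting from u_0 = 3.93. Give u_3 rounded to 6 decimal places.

u_0 = 3.930000: f = 21.398457, f' = 46.334700 → u_1 = 3.930000 - (21.398457)/(46.334700) = 3.468176
u_1 = 3.468176: f = 2.416085, f' = 36.084743 → u_2 = 3.468176 - (2.416085)/(36.084743) = 3.401221
u_2 = 3.401221: f = 0.046344, f' = 34.704904 → u_3 = 3.401221 - (0.046344)/(34.704904) = 3.399885

3.399885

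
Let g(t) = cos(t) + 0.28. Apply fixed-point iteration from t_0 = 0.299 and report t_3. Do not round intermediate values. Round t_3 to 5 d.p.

t_1 = g(0.299000) = 1.235632
t_2 = g(1.235632) = 0.608925
t_3 = g(0.608925) = 1.100263

1.10026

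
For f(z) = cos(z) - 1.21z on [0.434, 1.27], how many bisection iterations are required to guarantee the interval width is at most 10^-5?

17

Initial width b − a = 1.27 − 0.434 = 0.836000.
After n steps the width is (b−a)/2^n; need (b−a)/2^n ≤ 10^-5.
So n ≥ log₂(0.836000/10^-5) = log₂(83600.0000) ≈ 16.3512.
Hence n = 17.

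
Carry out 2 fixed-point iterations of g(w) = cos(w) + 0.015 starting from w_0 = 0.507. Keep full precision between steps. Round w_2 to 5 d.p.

0.64503

w_1 = g(0.507000) = 0.889205
w_2 = g(0.889205) = 0.645030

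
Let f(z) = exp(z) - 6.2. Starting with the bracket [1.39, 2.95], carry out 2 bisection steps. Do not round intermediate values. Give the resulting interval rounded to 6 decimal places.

f(1.390000) = -2.185150, f(2.950000) = 12.905954 (opposite signs)
step 1: m = 2.170000, f(m) = 2.558284 > 0 → root in [1.390000, 2.170000]
step 2: m = 1.780000, f(m) = -0.270144 < 0 → root in [1.780000, 2.170000]

[1.780000, 2.170000]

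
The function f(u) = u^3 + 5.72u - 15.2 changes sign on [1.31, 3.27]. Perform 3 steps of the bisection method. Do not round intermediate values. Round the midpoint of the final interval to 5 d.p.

f(1.310000) = -5.458709, f(3.270000) = 38.470183 (opposite signs)
step 1: m = 2.290000, f(m) = 9.907789 > 0 → root in [1.310000, 2.290000]
step 2: m = 1.800000, f(m) = 0.928000 > 0 → root in [1.310000, 1.800000]
step 3: m = 1.555000, f(m) = -2.545371 < 0 → root in [1.555000, 1.800000]
Midpoint of [1.555000, 1.800000] = 1.677500

1.67750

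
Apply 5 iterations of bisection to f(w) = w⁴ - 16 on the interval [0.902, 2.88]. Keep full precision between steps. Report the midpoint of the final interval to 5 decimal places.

1.98372

f(0.902000) = -15.338049, f(2.880000) = 52.797071 (opposite signs)
step 1: m = 1.891000, f(m) = -3.213075 < 0 → root in [1.891000, 2.880000]
step 2: m = 2.385500, f(m) = 16.383045 > 0 → root in [1.891000, 2.385500]
step 3: m = 2.138250, f(m) = 4.904218 > 0 → root in [1.891000, 2.138250]
step 4: m = 2.014625, f(m) = 0.473158 > 0 → root in [1.891000, 2.014625]
step 5: m = 1.952813, f(m) = -1.457396 < 0 → root in [1.952813, 2.014625]
Midpoint of [1.952813, 2.014625] = 1.983719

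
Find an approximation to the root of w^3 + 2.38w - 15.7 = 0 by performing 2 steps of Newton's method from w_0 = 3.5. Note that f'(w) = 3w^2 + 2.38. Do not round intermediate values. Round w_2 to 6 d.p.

2.242340

w_0 = 3.500000: f = 35.505000, f' = 39.130000 → w_1 = 3.500000 - (35.505000)/(39.130000) = 2.592640
w_1 = 2.592640: f = 7.897643, f' = 22.545345 → w_2 = 2.592640 - (7.897643)/(22.545345) = 2.242340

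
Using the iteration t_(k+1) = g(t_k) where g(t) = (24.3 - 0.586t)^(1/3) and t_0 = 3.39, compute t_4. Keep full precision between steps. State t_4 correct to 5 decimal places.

2.82904

t_1 = g(3.390000) = 2.815285
t_2 = g(2.815285) = 2.829378
t_3 = g(2.829378) = 2.829034
t_4 = g(2.829034) = 2.829042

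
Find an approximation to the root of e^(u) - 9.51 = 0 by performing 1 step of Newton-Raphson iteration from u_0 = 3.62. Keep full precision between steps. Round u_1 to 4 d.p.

2.8747

f'(u) = e^(u)
u_0 = 3.620000: f = 27.827568, f' = 37.337568 → u_1 = 3.620000 - (27.827568)/(37.337568) = 2.874703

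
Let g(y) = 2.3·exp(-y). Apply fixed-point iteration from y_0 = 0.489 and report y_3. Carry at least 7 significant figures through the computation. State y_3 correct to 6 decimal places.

1.312105

y_1 = g(0.489000) = 1.410450
y_2 = g(1.410450) = 0.561277
y_3 = g(0.561277) = 1.312105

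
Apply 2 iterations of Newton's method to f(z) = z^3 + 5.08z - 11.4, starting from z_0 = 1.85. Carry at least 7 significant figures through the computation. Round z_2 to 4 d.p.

1.5342

f'(z) = 3z^2 + 5.08
z_0 = 1.850000: f = 4.329625, f' = 15.347500 → z_1 = 1.850000 - (4.329625)/(15.347500) = 1.567894
z_1 = 1.567894: f = 0.419240, f' = 12.454873 → z_2 = 1.567894 - (0.419240)/(12.454873) = 1.534233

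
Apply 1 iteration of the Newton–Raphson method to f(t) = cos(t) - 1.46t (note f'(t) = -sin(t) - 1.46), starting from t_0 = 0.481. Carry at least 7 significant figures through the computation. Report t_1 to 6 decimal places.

t_0 = 0.481000: f = 0.184273, f' = -1.922666 → t_1 = 0.481000 - (0.184273)/(-1.922666) = 0.576842

0.576842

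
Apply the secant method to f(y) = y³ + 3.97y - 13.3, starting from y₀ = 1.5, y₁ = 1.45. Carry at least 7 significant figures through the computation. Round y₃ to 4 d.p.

f(y_0) = -3.970000, f(y_1) = -4.494875
y_2 = 1.450000 - (-4.494875)·(1.450000 - 1.500000)/(-4.494875 - (-3.970000)) = 1.878185; f(y_2) = 0.781844
y_3 = 1.878185 - (0.781844)·(1.878185 - 1.450000)/(0.781844 - (-4.494875)) = 1.814742; f(y_3) = -0.119010

1.8147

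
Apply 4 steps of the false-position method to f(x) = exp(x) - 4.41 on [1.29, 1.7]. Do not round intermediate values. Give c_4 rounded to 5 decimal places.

1.48385

f(1.290000) = -0.777213, f(1.700000) = 1.063947
step 1: c = 1.463074, f(c) = -0.090783 < 0 → new bracket [1.463074, 1.700000]
step 2: c = 1.481701, f(c) = -0.009576 < 0 → new bracket [1.481701, 1.700000]
step 3: c = 1.483648, f(c) = -0.000999 < 0 → new bracket [1.483648, 1.700000]
step 4: c = 1.483851, f(c) = -0.000104 < 0 → new bracket [1.483851, 1.700000]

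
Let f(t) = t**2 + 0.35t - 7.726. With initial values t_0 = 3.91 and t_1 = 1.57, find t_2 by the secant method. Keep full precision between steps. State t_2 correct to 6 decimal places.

f(t_0) = 8.930600, f(t_1) = -4.711600
t_2 = 1.570000 - (-4.711600)·(1.570000 - 3.910000)/(-4.711600 - (8.930600)) = 2.378165; f(t_2) = -1.237975

2.378165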